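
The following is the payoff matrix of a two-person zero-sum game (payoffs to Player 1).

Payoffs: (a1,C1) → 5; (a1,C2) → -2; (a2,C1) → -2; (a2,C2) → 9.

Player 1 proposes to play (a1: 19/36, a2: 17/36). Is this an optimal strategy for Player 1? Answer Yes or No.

Against C1 this mix gives (19/36)·5 + (17/36)·(-2) = 61/36.
Against C2 this mix gives (19/36)·(-2) + (17/36)·9 = 115/36.
Player 2 will play C1, holding Player 1 to 61/36. Shifting weight toward the row that does better against C1 would raise this floor (the equalizing mix achieves 41/18 against both C1 and C2), so the proposed strategy is not optimal.

No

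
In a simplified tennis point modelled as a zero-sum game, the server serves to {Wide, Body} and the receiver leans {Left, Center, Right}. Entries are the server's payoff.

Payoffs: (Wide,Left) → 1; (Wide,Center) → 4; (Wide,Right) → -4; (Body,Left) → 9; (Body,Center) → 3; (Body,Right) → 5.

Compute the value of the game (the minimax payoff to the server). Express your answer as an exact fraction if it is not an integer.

Row minima: Wide → -4, Body → 3; maximin = 3.
Column maxima: Left → 9, Center → 4, Right → 5; minimax = 4.
3 ≠ 4, so there is no saddle point; optimal play is mixed.
Left is strictly dominated by Right (it gives the server strictly more in every row), so the receiver never plays it.
On the remaining 2×2 (Wide, Body vs Center, Right):
Let the server play Wide with probability p. Expected payoff against Center: 4p + 3(1−p) = p + 3; against Right: (-4)p + 5(1−p) = −9p + 5.
Setting these equal: p + 3 = −9p + 5 ⇒ 10p = 2 ⇒ p = 1/5, and the value is (1)·(1/5) + 3 = 16/5.
For the receiver: with q = P(Center), equating Wide's and Body's payoffs gives 8q − 4 = −2q + 5 ⇒ q = 9/10.

16/5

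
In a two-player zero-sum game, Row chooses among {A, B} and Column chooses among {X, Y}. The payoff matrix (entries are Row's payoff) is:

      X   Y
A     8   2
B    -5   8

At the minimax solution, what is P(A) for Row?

Row minima: A → 2, B → -5; maximin = 2.
Column maxima: X → 8, Y → 8; minimax = 8.
2 ≠ 8, so there is no saddle point; optimal play is mixed.
Let Row play A with probability p. Expected payoff against X: 8p + (-5)(1−p) = 13p − 5; against Y: 2p + 8(1−p) = −6p + 8.
Setting these equal: 13p − 5 = −6p + 8 ⇒ 19p = 13 ⇒ p = 13/19, and the value is (13)·(13/19) − 5 = 74/19.
For Column: with q = P(X), equating A's and B's payoffs gives 6q + 2 = −13q + 8 ⇒ q = 6/19.

13/19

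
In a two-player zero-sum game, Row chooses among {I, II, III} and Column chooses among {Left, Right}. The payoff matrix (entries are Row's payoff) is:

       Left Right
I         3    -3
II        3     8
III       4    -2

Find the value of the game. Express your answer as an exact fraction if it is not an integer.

Row minima: I → -3, II → 3, III → -2; maximin = 3.
Column maxima: Left → 4, Right → 8; minimax = 4.
3 ≠ 4, so there is no saddle point; optimal play is mixed.
I is strictly dominated by III, so Row never plays it.
On the remaining 2×2 (II, III vs Left, Right):
Let Row play II with probability p. Expected payoff against Left: 3p + 4(1−p) = −p + 4; against Right: 8p + (-2)(1−p) = 10p − 2.
Setting these equal: −p + 4 = 10p − 2 ⇒ −11p = -6 ⇒ p = 6/11, and the value is (-1)·(6/11) + 4 = 38/11.
For Column: with q = P(Left), equating II's and III's payoffs gives −5q + 8 = 6q − 2 ⇒ q = 10/11.

38/11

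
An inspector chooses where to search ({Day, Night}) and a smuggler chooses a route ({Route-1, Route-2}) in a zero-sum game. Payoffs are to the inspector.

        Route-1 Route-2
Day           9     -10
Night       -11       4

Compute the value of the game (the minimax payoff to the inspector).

-37/17

Row minima: Day → -10, Night → -11; maximin = -10.
Column maxima: Route-1 → 9, Route-2 → 4; minimax = 4.
-10 ≠ 4, so there is no saddle point; optimal play is mixed.
Let the inspector play Day with probability p. Expected payoff against Route-1: 9p + (-11)(1−p) = 20p − 11; against Route-2: (-10)p + 4(1−p) = −14p + 4.
Setting these equal: 20p − 11 = −14p + 4 ⇒ 34p = 15 ⇒ p = 15/34, and the value is (20)·(15/34) − 11 = -37/17.
For the smuggler: with q = P(Route-1), equating Day's and Night's payoffs gives 19q − 10 = −15q + 4 ⇒ q = 7/17.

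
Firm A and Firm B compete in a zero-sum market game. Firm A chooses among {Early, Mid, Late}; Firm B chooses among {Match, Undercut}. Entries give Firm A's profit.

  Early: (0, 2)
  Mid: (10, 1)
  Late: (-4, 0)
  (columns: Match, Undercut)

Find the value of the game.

Row minima: Early → 0, Mid → 1, Late → -4; maximin = 1.
Column maxima: Match → 10, Undercut → 2; minimax = 2.
1 ≠ 2, so there is no saddle point; optimal play is mixed.
Late is strictly dominated by Early, so Firm A never plays it.
On the remaining 2×2 (Early, Mid vs Match, Undercut):
Let Firm A play Early with probability p. Expected payoff against Match: 0p + 10(1−p) = −10p + 10; against Undercut: 2p + 1(1−p) = p + 1.
Setting these equal: −10p + 10 = p + 1 ⇒ −11p = -9 ⇒ p = 9/11, and the value is (-10)·(9/11) + 10 = 20/11.
For Firm B: with q = P(Match), equating Early's and Mid's payoffs gives −2q + 2 = 9q + 1 ⇒ q = 1/11.

20/11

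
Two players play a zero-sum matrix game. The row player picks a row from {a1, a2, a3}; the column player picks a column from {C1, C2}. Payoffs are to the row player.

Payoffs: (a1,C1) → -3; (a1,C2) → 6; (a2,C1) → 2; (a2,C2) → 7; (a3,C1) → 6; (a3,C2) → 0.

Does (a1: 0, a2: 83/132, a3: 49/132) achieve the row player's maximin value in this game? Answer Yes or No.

Against C1 this mix gives (83/132)·2 + (49/132)·6 = 115/33.
Against C2 this mix gives (83/132)·7 + (49/132)·0 = 581/132.
The column player will play C1, holding the row player to 115/33. Shifting weight toward the row that does better against C1 would raise this floor (the equalizing mix achieves 42/11 against both C1 and C2), so the proposed strategy is not optimal.

No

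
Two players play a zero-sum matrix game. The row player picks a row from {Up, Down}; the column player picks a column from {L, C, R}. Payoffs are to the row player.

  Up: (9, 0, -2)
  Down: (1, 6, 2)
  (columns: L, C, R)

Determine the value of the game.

Row minima: Up → -2, Down → 1; maximin = 1.
Column maxima: L → 9, C → 6, R → 2; minimax = 2.
1 ≠ 2, so there is no saddle point; optimal play is mixed.
C is strictly dominated by R (it gives the row player strictly more in every row), so the column player never plays it.
On the remaining 2×2 (Up, Down vs L, R):
Let the row player play Up with probability p. Expected payoff against L: 9p + 1(1−p) = 8p + 1; against R: (-2)p + 2(1−p) = −4p + 2.
Setting these equal: 8p + 1 = −4p + 2 ⇒ 12p = 1 ⇒ p = 1/12, and the value is (8)·(1/12) + 1 = 5/3.
For the column player: with q = P(L), equating Up's and Down's payoffs gives 11q − 2 = −q + 2 ⇒ q = 1/3.

5/3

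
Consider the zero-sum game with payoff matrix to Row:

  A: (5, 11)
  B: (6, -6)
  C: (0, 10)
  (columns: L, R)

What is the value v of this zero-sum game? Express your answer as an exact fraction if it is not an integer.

Row minima: A → 5, B → -6, C → 0; maximin = 5.
Column maxima: L → 6, R → 11; minimax = 6.
5 ≠ 6, so there is no saddle point; optimal play is mixed.
C is strictly dominated by A, so Row never plays it.
On the remaining 2×2 (A, B vs L, R):
Let Row play A with probability p. Expected payoff against L: 5p + 6(1−p) = −p + 6; against R: 11p + (-6)(1−p) = 17p − 6.
Setting these equal: −p + 6 = 17p − 6 ⇒ −18p = -12 ⇒ p = 2/3, and the value is (-1)·(2/3) + 6 = 16/3.
For Column: with q = P(L), equating A's and B's payoffs gives −6q + 11 = 12q − 6 ⇒ q = 17/18.

16/3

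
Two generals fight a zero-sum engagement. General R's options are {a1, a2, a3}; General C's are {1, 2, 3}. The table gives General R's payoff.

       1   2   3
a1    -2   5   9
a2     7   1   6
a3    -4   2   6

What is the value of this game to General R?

37/13

Row minima: a1 → -2, a2 → 1, a3 → -4; maximin = 1.
Column maxima: 1 → 7, 2 → 5, 3 → 9; minimax = 5.
1 ≠ 5, so there is no saddle point; optimal play is mixed.
a3 is strictly dominated by a1, so General R never plays it.
3 is strictly dominated by 2 (it gives General R strictly more in every row), so General C never plays it.
On the remaining 2×2 (a1, a2 vs 1, 2):
Let General R play a1 with probability p. Expected payoff against 1: (-2)p + 7(1−p) = −9p + 7; against 2: 5p + 1(1−p) = 4p + 1.
Setting these equal: −9p + 7 = 4p + 1 ⇒ −13p = -6 ⇒ p = 6/13, and the value is (-9)·(6/13) + 7 = 37/13.
For General C: with q = P(1), equating a1's and a2's payoffs gives −7q + 5 = 6q + 1 ⇒ q = 4/13.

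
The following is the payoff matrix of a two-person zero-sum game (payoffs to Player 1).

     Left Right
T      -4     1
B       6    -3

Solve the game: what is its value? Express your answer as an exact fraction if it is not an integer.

Row minima: T → -4, B → -3; maximin = -3.
Column maxima: Left → 6, Right → 1; minimax = 1.
-3 ≠ 1, so there is no saddle point; optimal play is mixed.
Let Player 1 play T with probability p. Expected payoff against Left: (-4)p + 6(1−p) = −10p + 6; against Right: 1p + (-3)(1−p) = 4p − 3.
Setting these equal: −10p + 6 = 4p − 3 ⇒ −14p = -9 ⇒ p = 9/14, and the value is (-10)·(9/14) + 6 = -3/7.
For Player 2: with q = P(Left), equating T's and B's payoffs gives −5q + 1 = 9q − 3 ⇒ q = 2/7.

-3/7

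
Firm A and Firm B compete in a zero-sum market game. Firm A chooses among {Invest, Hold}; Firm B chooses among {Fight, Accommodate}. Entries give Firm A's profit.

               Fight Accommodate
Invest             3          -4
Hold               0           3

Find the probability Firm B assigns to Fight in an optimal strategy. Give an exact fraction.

Row minima: Invest → -4, Hold → 0; maximin = 0.
Column maxima: Fight → 3, Accommodate → 3; minimax = 3.
0 ≠ 3, so there is no saddle point; optimal play is mixed.
Let Firm A play Invest with probability p. Expected payoff against Fight: 3p + 0(1−p) = 3p; against Accommodate: (-4)p + 3(1−p) = −7p + 3.
Setting these equal: 3p = −7p + 3 ⇒ 10p = 3 ⇒ p = 3/10, and the value is (3)·(3/10) = 9/10.
For Firm B: with q = P(Fight), equating Invest's and Hold's payoffs gives 7q − 4 = −3q + 3 ⇒ q = 7/10.

7/10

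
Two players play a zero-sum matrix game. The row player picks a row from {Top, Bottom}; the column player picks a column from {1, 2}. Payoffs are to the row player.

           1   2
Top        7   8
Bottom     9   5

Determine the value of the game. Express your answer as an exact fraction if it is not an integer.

Row minima: Top → 7, Bottom → 5; maximin = 7.
Column maxima: 1 → 9, 2 → 8; minimax = 8.
7 ≠ 8, so there is no saddle point; optimal play is mixed.
Let the row player play Top with probability p. Expected payoff against 1: 7p + 9(1−p) = −2p + 9; against 2: 8p + 5(1−p) = 3p + 5.
Setting these equal: −2p + 9 = 3p + 5 ⇒ −5p = -4 ⇒ p = 4/5, and the value is (-2)·(4/5) + 9 = 37/5.
For the column player: with q = P(1), equating Top's and Bottom's payoffs gives −q + 8 = 4q + 5 ⇒ q = 3/5.

37/5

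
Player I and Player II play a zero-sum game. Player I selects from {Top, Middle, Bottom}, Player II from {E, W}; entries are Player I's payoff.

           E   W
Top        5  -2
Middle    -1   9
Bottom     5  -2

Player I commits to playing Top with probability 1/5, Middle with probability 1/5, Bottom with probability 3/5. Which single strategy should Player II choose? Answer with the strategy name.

If Player II plays E, Player I's expected payoff is (1/5)·5 + (1/5)·(-1) + (3/5)·5 = 19/5.
If Player II plays W, Player I's expected payoff is (1/5)·(-2) + (1/5)·9 + (3/5)·(-2) = 1/5.
Player II minimizes Player I's payoff; the smallest is 1/5, so the best response is W.

W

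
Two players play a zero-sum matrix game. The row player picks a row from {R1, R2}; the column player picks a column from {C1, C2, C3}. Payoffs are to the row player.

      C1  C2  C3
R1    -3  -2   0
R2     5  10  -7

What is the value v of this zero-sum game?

Row minima: R1 → -3, R2 → -7; maximin = -3.
Column maxima: C1 → 5, C2 → 10, C3 → 0; minimax = 0.
-3 ≠ 0, so there is no saddle point; optimal play is mixed.
C2 is strictly dominated by C1 (it gives the row player strictly more in every row), so the column player never plays it.
On the remaining 2×2 (R1, R2 vs C1, C3):
Let the row player play R1 with probability p. Expected payoff against C1: (-3)p + 5(1−p) = −8p + 5; against C3: 0p + (-7)(1−p) = 7p − 7.
Setting these equal: −8p + 5 = 7p − 7 ⇒ −15p = -12 ⇒ p = 4/5, and the value is (-8)·(4/5) + 5 = -7/5.
For the column player: with q = P(C1), equating R1's and R2's payoffs gives −3q = 12q − 7 ⇒ q = 7/15.

-7/5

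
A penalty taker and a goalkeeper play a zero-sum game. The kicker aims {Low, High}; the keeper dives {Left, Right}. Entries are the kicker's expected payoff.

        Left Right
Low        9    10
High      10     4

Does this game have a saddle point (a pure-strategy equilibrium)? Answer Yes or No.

Row minima: Low → 9, High → 4; maximin = 9.
Column maxima: Left → 10, Right → 10; minimax = 10.
9 ≠ 10, so no pure-strategy equilibrium exists.

No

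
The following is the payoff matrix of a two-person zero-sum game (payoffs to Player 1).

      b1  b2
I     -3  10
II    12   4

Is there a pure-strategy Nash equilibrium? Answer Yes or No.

No

Row minima: I → -3, II → 4; maximin = 4.
Column maxima: b1 → 12, b2 → 10; minimax = 10.
4 ≠ 10, so no pure-strategy equilibrium exists.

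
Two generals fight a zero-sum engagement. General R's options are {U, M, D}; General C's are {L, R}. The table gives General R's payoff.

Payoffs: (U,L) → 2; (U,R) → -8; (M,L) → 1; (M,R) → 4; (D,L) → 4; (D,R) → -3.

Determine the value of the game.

19/10

Row minima: U → -8, M → 1, D → -3; maximin = 1.
Column maxima: L → 4, R → 4; minimax = 4.
1 ≠ 4, so there is no saddle point; optimal play is mixed.
U is strictly dominated by D, so General R never plays it.
On the remaining 2×2 (M, D vs L, R):
Let General R play M with probability p. Expected payoff against L: 1p + 4(1−p) = −3p + 4; against R: 4p + (-3)(1−p) = 7p − 3.
Setting these equal: −3p + 4 = 7p − 3 ⇒ −10p = -7 ⇒ p = 7/10, and the value is (-3)·(7/10) + 4 = 19/10.
For General C: with q = P(L), equating M's and D's payoffs gives −3q + 4 = 7q − 3 ⇒ q = 7/10.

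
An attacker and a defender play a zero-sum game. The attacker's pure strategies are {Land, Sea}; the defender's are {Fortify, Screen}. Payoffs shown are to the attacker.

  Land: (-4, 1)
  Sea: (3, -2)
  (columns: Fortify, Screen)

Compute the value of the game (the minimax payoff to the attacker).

-1/2

Row minima: Land → -4, Sea → -2; maximin = -2.
Column maxima: Fortify → 3, Screen → 1; minimax = 1.
-2 ≠ 1, so there is no saddle point; optimal play is mixed.
Let the attacker play Land with probability p. Expected payoff against Fortify: (-4)p + 3(1−p) = −7p + 3; against Screen: 1p + (-2)(1−p) = 3p − 2.
Setting these equal: −7p + 3 = 3p − 2 ⇒ −10p = -5 ⇒ p = 1/2, and the value is (-7)·(1/2) + 3 = -1/2.
For the defender: with q = P(Fortify), equating Land's and Sea's payoffs gives −5q + 1 = 5q − 2 ⇒ q = 3/10.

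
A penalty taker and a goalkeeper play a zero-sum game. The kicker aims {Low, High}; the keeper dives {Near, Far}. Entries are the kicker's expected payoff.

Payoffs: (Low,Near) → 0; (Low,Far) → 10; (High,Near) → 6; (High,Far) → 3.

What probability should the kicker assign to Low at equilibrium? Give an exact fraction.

Row minima: Low → 0, High → 3; maximin = 3.
Column maxima: Near → 6, Far → 10; minimax = 6.
3 ≠ 6, so there is no saddle point; optimal play is mixed.
Let the kicker play Low with probability p. Expected payoff against Near: 0p + 6(1−p) = −6p + 6; against Far: 10p + 3(1−p) = 7p + 3.
Setting these equal: −6p + 6 = 7p + 3 ⇒ −13p = -3 ⇒ p = 3/13, and the value is (-6)·(3/13) + 6 = 60/13.
For the keeper: with q = P(Near), equating Low's and High's payoffs gives −10q + 10 = 3q + 3 ⇒ q = 7/13.

3/13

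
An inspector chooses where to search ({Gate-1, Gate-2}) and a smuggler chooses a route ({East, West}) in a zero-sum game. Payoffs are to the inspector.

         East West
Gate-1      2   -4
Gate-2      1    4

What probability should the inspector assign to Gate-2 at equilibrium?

2/3

Row minima: Gate-1 → -4, Gate-2 → 1; maximin = 1.
Column maxima: East → 2, West → 4; minimax = 2.
1 ≠ 2, so there is no saddle point; optimal play is mixed.
Let the inspector play Gate-1 with probability p. Expected payoff against East: 2p + 1(1−p) = p + 1; against West: (-4)p + 4(1−p) = −8p + 4.
Setting these equal: p + 1 = −8p + 4 ⇒ 9p = 3 ⇒ p = 1/3, and the value is (1)·(1/3) + 1 = 4/3.
For the smuggler: with q = P(East), equating Gate-1's and Gate-2's payoffs gives 6q − 4 = −3q + 4 ⇒ q = 8/9.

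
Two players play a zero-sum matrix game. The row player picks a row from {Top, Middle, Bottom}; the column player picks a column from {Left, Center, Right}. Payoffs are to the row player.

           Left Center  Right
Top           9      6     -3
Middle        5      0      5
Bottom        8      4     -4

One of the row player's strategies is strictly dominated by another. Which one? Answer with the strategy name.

Bottom

Top gives a strictly higher payoff than Bottom against every column: 9 > 8, 6 > 4, -3 > -4.
So Bottom is strictly dominated and the row player never plays it.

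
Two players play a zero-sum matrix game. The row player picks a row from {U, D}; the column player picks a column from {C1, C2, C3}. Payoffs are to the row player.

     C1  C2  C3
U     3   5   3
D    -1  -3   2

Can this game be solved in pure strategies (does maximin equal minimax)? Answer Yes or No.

Yes

Row minima: U → 3, D → -3; maximin = 3.
Column maxima: C1 → 3, C2 → 5, C3 → 3; minimax = 3.
maximin = minimax = 3, so a saddle point exists.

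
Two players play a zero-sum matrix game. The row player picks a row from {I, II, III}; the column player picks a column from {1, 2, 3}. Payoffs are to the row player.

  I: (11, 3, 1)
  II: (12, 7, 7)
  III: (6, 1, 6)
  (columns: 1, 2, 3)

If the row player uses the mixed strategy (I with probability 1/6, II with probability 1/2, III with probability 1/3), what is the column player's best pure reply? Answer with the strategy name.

2

If the column player plays 1, the row player's expected payoff is (1/6)·11 + (1/2)·12 + (1/3)·6 = 59/6.
If the column player plays 2, the row player's expected payoff is (1/6)·3 + (1/2)·7 + (1/3)·1 = 13/3.
If the column player plays 3, the row player's expected payoff is (1/6)·1 + (1/2)·7 + (1/3)·6 = 17/3.
The column player minimizes the row player's payoff; the smallest is 13/3, so the best response is 2.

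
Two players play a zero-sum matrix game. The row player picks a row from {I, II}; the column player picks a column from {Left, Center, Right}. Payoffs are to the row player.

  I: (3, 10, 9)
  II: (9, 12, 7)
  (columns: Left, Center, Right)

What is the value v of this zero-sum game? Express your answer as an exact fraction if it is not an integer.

15/2

Row minima: I → 3, II → 7; maximin = 7.
Column maxima: Left → 9, Center → 12, Right → 9; minimax = 9.
7 ≠ 9, so there is no saddle point; optimal play is mixed.
Center is strictly dominated by Left (it gives the row player strictly more in every row), so the column player never plays it.
On the remaining 2×2 (I, II vs Left, Right):
Let the row player play I with probability p. Expected payoff against Left: 3p + 9(1−p) = −6p + 9; against Right: 9p + 7(1−p) = 2p + 7.
Setting these equal: −6p + 9 = 2p + 7 ⇒ −8p = -2 ⇒ p = 1/4, and the value is (-6)·(1/4) + 9 = 15/2.
For the column player: with q = P(Left), equating I's and II's payoffs gives −6q + 9 = 2q + 7 ⇒ q = 1/4.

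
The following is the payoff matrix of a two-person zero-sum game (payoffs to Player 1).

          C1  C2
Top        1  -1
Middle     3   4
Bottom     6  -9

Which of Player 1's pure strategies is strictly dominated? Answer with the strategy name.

Middle gives a strictly higher payoff than Top against every column: 3 > 1, 4 > -1.
So Top is strictly dominated and Player 1 never plays it.

Top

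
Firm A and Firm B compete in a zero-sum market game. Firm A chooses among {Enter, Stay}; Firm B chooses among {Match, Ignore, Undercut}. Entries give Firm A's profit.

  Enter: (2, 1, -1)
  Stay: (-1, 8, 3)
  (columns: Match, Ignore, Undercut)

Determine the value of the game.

5/7

Row minima: Enter → -1, Stay → -1; maximin = -1.
Column maxima: Match → 2, Ignore → 8, Undercut → 3; minimax = 2.
-1 ≠ 2, so there is no saddle point; optimal play is mixed.
Ignore is strictly dominated by Undercut (it gives Firm A strictly more in every row), so Firm B never plays it.
On the remaining 2×2 (Enter, Stay vs Match, Undercut):
Let Firm A play Enter with probability p. Expected payoff against Match: 2p + (-1)(1−p) = 3p − 1; against Undercut: (-1)p + 3(1−p) = −4p + 3.
Setting these equal: 3p − 1 = −4p + 3 ⇒ 7p = 4 ⇒ p = 4/7, and the value is (3)·(4/7) − 1 = 5/7.
For Firm B: with q = P(Match), equating Enter's and Stay's payoffs gives 3q − 1 = −4q + 3 ⇒ q = 4/7.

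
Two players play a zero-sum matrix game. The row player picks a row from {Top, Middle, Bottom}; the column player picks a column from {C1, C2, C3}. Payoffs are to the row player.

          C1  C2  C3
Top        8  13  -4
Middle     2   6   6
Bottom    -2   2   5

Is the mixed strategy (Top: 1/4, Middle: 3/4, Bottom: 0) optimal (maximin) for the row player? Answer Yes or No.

Against C1 this mix gives (1/4)·8 + (3/4)·2 = 7/2.
Against C2 this mix gives (1/4)·13 + (3/4)·6 = 31/4.
Against C3 this mix gives (1/4)·(-4) + (3/4)·6 = 7/2.
All of the column player's active replies (C1, C3) yield 7/2, and no column does worse for the row player. The mix makes the column player indifferent and guarantees 7/2, so it is optimal.

Yes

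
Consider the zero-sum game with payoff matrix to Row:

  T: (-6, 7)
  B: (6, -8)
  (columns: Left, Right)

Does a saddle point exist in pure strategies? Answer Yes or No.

No

Row minima: T → -6, B → -8; maximin = -6.
Column maxima: Left → 6, Right → 7; minimax = 6.
-6 ≠ 6, so no pure-strategy equilibrium exists.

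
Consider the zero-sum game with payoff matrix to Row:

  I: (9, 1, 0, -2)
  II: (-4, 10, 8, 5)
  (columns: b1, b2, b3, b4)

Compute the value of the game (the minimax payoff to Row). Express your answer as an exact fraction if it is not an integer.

Row minima: I → -2, II → -4; maximin = -2.
Column maxima: b1 → 9, b2 → 10, b3 → 8, b4 → 5; minimax = 5.
-2 ≠ 5, so there is no saddle point; optimal play is mixed.
b2 is strictly dominated by b3 (it gives Row strictly more in every row), so Column never plays it.
b3 is strictly dominated by b4 (it gives Row strictly more in every row), so Column never plays it.
On the remaining 2×2 (I, II vs b1, b4):
Let Row play I with probability p. Expected payoff against b1: 9p + (-4)(1−p) = 13p − 4; against b4: (-2)p + 5(1−p) = −7p + 5.
Setting these equal: 13p − 4 = −7p + 5 ⇒ 20p = 9 ⇒ p = 9/20, and the value is (13)·(9/20) − 4 = 37/20.
For Column: with q = P(b1), equating I's and II's payoffs gives 11q − 2 = −9q + 5 ⇒ q = 7/20.

37/20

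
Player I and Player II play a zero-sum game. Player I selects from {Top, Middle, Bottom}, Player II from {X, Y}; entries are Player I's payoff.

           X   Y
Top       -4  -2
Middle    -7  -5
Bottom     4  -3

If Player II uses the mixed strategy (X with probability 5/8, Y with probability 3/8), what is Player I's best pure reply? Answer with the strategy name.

Bottom

Expected payoff of Top: (5/8)·(-4) + (3/8)·(-2) = -13/4.
Expected payoff of Middle: (5/8)·(-7) + (3/8)·(-5) = -25/4.
Expected payoff of Bottom: (5/8)·4 + (3/8)·(-3) = 11/8.
The largest is 11/8, so Player I's best response is Bottom.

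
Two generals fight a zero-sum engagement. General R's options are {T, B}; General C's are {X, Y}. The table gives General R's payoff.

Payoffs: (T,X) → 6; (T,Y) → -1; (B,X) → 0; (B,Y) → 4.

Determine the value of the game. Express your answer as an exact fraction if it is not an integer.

Row minima: T → -1, B → 0; maximin = 0.
Column maxima: X → 6, Y → 4; minimax = 4.
0 ≠ 4, so there is no saddle point; optimal play is mixed.
Let General R play T with probability p. Expected payoff against X: 6p + 0(1−p) = 6p; against Y: (-1)p + 4(1−p) = −5p + 4.
Setting these equal: 6p = −5p + 4 ⇒ 11p = 4 ⇒ p = 4/11, and the value is (6)·(4/11) = 24/11.
For General C: with q = P(X), equating T's and B's payoffs gives 7q − 1 = −4q + 4 ⇒ q = 5/11.

24/11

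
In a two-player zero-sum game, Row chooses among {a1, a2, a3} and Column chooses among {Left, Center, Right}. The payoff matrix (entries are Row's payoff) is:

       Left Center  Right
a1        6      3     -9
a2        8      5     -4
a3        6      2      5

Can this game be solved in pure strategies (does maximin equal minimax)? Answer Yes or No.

No

Row minima: a1 → -9, a2 → -4, a3 → 2; maximin = 2.
Column maxima: Left → 8, Center → 5, Right → 5; minimax = 5.
2 ≠ 5, so no pure-strategy equilibrium exists.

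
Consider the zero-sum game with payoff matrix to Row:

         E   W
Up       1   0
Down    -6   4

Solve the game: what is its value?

4/11

Row minima: Up → 0, Down → -6; maximin = 0.
Column maxima: E → 1, W → 4; minimax = 1.
0 ≠ 1, so there is no saddle point; optimal play is mixed.
Let Row play Up with probability p. Expected payoff against E: 1p + (-6)(1−p) = 7p − 6; against W: 0p + 4(1−p) = −4p + 4.
Setting these equal: 7p − 6 = −4p + 4 ⇒ 11p = 10 ⇒ p = 10/11, and the value is (7)·(10/11) − 6 = 4/11.
For Column: with q = P(E), equating Up's and Down's payoffs gives q = −10q + 4 ⇒ q = 4/11.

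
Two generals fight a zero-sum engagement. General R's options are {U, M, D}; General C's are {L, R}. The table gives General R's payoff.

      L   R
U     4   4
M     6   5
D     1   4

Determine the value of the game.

Row minima: U → 4, M → 5, D → 1; maximin = 5.
Column maxima: L → 6, R → 5; minimax = 5.
Since maximin = minimax = 5, there is a saddle point and the value is 5.

5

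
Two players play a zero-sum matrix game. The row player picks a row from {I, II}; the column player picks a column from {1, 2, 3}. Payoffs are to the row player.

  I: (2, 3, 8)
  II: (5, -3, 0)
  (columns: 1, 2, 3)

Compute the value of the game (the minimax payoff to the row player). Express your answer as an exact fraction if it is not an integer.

7/3

Row minima: I → 2, II → -3; maximin = 2.
Column maxima: 1 → 5, 2 → 3, 3 → 8; minimax = 3.
2 ≠ 3, so there is no saddle point; optimal play is mixed.
3 is strictly dominated by 2 (it gives the row player strictly more in every row), so the column player never plays it.
On the remaining 2×2 (I, II vs 1, 2):
Let the row player play I with probability p. Expected payoff against 1: 2p + 5(1−p) = −3p + 5; against 2: 3p + (-3)(1−p) = 6p − 3.
Setting these equal: −3p + 5 = 6p − 3 ⇒ −9p = -8 ⇒ p = 8/9, and the value is (-3)·(8/9) + 5 = 7/3.
For the column player: with q = P(1), equating I's and II's payoffs gives −q + 3 = 8q − 3 ⇒ q = 2/3.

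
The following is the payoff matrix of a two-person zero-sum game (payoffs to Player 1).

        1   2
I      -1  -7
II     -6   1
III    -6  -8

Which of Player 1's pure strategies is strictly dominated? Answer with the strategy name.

III

I gives a strictly higher payoff than III against every column: -1 > -6, -7 > -8.
So III is strictly dominated and Player 1 never plays it.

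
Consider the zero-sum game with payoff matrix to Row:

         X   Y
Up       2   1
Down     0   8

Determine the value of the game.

Row minima: Up → 1, Down → 0; maximin = 1.
Column maxima: X → 2, Y → 8; minimax = 2.
1 ≠ 2, so there is no saddle point; optimal play is mixed.
Let Row play Up with probability p. Expected payoff against X: 2p + 0(1−p) = 2p; against Y: 1p + 8(1−p) = −7p + 8.
Setting these equal: 2p = −7p + 8 ⇒ 9p = 8 ⇒ p = 8/9, and the value is (2)·(8/9) = 16/9.
For Column: with q = P(X), equating Up's and Down's payoffs gives q + 1 = −8q + 8 ⇒ q = 7/9.

16/9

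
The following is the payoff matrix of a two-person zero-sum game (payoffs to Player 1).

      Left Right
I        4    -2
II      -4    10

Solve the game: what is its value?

8/5

Row minima: I → -2, II → -4; maximin = -2.
Column maxima: Left → 4, Right → 10; minimax = 4.
-2 ≠ 4, so there is no saddle point; optimal play is mixed.
Let Player 1 play I with probability p. Expected payoff against Left: 4p + (-4)(1−p) = 8p − 4; against Right: (-2)p + 10(1−p) = −12p + 10.
Setting these equal: 8p − 4 = −12p + 10 ⇒ 20p = 14 ⇒ p = 7/10, and the value is (8)·(7/10) − 4 = 8/5.
For Player 2: with q = P(Left), equating I's and II's payoffs gives 6q − 2 = −14q + 10 ⇒ q = 3/5.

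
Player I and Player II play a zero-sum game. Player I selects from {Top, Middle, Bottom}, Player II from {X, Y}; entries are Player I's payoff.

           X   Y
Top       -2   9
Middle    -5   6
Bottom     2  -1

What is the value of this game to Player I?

8/7

Row minima: Top → -2, Middle → -5, Bottom → -1; maximin = -1.
Column maxima: X → 2, Y → 9; minimax = 2.
-1 ≠ 2, so there is no saddle point; optimal play is mixed.
Middle is strictly dominated by Top, so Player I never plays it.
On the remaining 2×2 (Top, Bottom vs X, Y):
Let Player I play Top with probability p. Expected payoff against X: (-2)p + 2(1−p) = −4p + 2; against Y: 9p + (-1)(1−p) = 10p − 1.
Setting these equal: −4p + 2 = 10p − 1 ⇒ −14p = -3 ⇒ p = 3/14, and the value is (-4)·(3/14) + 2 = 8/7.
For Player II: with q = P(X), equating Top's and Bottom's payoffs gives −11q + 9 = 3q − 1 ⇒ q = 5/7.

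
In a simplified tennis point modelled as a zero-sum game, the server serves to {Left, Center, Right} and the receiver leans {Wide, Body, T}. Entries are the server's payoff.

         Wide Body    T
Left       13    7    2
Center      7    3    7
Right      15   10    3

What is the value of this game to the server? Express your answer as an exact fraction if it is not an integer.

61/11

Row minima: Left → 2, Center → 3, Right → 3; maximin = 3.
Column maxima: Wide → 15, Body → 10, T → 7; minimax = 7.
3 ≠ 7, so there is no saddle point; optimal play is mixed.
Left is strictly dominated by Right, so the server never plays it.
Wide is strictly dominated by Body (it gives the server strictly more in every row), so the receiver never plays it.
On the remaining 2×2 (Center, Right vs Body, T):
Let the server play Center with probability p. Expected payoff against Body: 3p + 10(1−p) = −7p + 10; against T: 7p + 3(1−p) = 4p + 3.
Setting these equal: −7p + 10 = 4p + 3 ⇒ −11p = -7 ⇒ p = 7/11, and the value is (-7)·(7/11) + 10 = 61/11.
For the receiver: with q = P(Body), equating Center's and Right's payoffs gives −4q + 7 = 7q + 3 ⇒ q = 4/11.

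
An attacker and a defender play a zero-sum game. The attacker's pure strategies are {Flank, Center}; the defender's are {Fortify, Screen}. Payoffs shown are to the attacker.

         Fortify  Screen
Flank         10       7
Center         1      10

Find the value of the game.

Row minima: Flank → 7, Center → 1; maximin = 7.
Column maxima: Fortify → 10, Screen → 10; minimax = 10.
7 ≠ 10, so there is no saddle point; optimal play is mixed.
Let the attacker play Flank with probability p. Expected payoff against Fortify: 10p + 1(1−p) = 9p + 1; against Screen: 7p + 10(1−p) = −3p + 10.
Setting these equal: 9p + 1 = −3p + 10 ⇒ 12p = 9 ⇒ p = 3/4, and the value is (9)·(3/4) + 1 = 31/4.
For the defender: with q = P(Fortify), equating Flank's and Center's payoffs gives 3q + 7 = −9q + 10 ⇒ q = 1/4.

31/4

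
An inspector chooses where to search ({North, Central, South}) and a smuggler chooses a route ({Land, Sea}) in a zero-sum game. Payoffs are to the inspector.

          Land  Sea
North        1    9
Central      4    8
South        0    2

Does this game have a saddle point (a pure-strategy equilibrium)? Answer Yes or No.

Yes

Row minima: North → 1, Central → 4, South → 0; maximin = 4.
Column maxima: Land → 4, Sea → 9; minimax = 4.
maximin = minimax = 4, so a saddle point exists.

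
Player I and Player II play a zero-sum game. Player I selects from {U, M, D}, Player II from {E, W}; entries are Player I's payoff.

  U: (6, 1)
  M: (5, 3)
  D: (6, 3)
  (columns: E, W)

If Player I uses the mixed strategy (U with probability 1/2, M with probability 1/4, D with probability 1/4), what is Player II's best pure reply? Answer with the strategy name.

If Player II plays E, Player I's expected payoff is (1/2)·6 + (1/4)·5 + (1/4)·6 = 23/4.
If Player II plays W, Player I's expected payoff is (1/2)·1 + (1/4)·3 + (1/4)·3 = 2.
Player II minimizes Player I's payoff; the smallest is 2, so the best response is W.

W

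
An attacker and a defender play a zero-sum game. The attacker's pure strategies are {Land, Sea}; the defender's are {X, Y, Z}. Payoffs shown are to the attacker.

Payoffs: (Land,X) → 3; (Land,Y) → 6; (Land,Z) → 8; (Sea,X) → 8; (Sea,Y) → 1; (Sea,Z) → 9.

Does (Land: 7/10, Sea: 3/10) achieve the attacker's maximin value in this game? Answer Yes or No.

Against X this mix gives (7/10)·3 + (3/10)·8 = 9/2.
Against Y this mix gives (7/10)·6 + (3/10)·1 = 9/2.
Against Z this mix gives (7/10)·8 + (3/10)·9 = 83/10.
All of the defender's active replies (X, Y) yield 9/2, and no column does worse for the attacker. The mix makes the defender indifferent and guarantees 9/2, so it is optimal.

Yes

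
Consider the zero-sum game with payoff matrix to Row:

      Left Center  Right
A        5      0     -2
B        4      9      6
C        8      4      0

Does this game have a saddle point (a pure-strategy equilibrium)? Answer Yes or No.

Row minima: A → -2, B → 4, C → 0; maximin = 4.
Column maxima: Left → 8, Center → 9, Right → 6; minimax = 6.
4 ≠ 6, so no pure-strategy equilibrium exists.

No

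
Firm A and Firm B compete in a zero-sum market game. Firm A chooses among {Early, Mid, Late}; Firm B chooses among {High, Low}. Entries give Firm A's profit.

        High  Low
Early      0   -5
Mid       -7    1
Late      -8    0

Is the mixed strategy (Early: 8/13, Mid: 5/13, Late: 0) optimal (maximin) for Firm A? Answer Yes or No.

Yes

Against High this mix gives (8/13)·0 + (5/13)·(-7) = -35/13.
Against Low this mix gives (8/13)·(-5) + (5/13)·1 = -35/13.
All of Firm B's active replies (High, Low) yield -35/13, and no column does worse for Firm A. The mix makes Firm B indifferent and guarantees -35/13, so it is optimal.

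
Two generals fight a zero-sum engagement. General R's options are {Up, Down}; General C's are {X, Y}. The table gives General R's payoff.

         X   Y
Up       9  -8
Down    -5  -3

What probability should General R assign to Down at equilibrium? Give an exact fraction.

Row minima: Up → -8, Down → -5; maximin = -5.
Column maxima: X → 9, Y → -3; minimax = -3.
-5 ≠ -3, so there is no saddle point; optimal play is mixed.
Let General R play Up with probability p. Expected payoff against X: 9p + (-5)(1−p) = 14p − 5; against Y: (-8)p + (-3)(1−p) = −5p − 3.
Setting these equal: 14p − 5 = −5p − 3 ⇒ 19p = 2 ⇒ p = 2/19, and the value is (14)·(2/19) − 5 = -67/19.
For General C: with q = P(X), equating Up's and Down's payoffs gives 17q − 8 = −2q − 3 ⇒ q = 5/19.

17/19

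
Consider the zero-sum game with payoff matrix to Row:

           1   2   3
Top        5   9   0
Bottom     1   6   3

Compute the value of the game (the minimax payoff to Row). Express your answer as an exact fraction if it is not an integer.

Row minima: Top → 0, Bottom → 1; maximin = 1.
Column maxima: 1 → 5, 2 → 9, 3 → 3; minimax = 3.
1 ≠ 3, so there is no saddle point; optimal play is mixed.
2 is strictly dominated by 1 (it gives Row strictly more in every row), so Column never plays it.
On the remaining 2×2 (Top, Bottom vs 1, 3):
Let Row play Top with probability p. Expected payoff against 1: 5p + 1(1−p) = 4p + 1; against 3: 0p + 3(1−p) = −3p + 3.
Setting these equal: 4p + 1 = −3p + 3 ⇒ 7p = 2 ⇒ p = 2/7, and the value is (4)·(2/7) + 1 = 15/7.
For Column: with q = P(1), equating Top's and Bottom's payoffs gives 5q = −2q + 3 ⇒ q = 3/7.

15/7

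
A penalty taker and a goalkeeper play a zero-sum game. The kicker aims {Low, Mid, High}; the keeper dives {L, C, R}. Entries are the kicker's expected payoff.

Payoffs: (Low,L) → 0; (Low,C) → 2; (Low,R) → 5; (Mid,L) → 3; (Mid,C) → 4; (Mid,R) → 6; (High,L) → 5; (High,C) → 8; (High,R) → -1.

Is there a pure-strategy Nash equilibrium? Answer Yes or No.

Row minima: Low → 0, Mid → 3, High → -1; maximin = 3.
Column maxima: L → 5, C → 8, R → 6; minimax = 5.
3 ≠ 5, so no pure-strategy equilibrium exists.

No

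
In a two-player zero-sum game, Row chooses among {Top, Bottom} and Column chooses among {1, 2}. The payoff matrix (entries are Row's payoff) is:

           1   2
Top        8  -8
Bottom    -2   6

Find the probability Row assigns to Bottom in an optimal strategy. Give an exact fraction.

Row minima: Top → -8, Bottom → -2; maximin = -2.
Column maxima: 1 → 8, 2 → 6; minimax = 6.
-2 ≠ 6, so there is no saddle point; optimal play is mixed.
Let Row play Top with probability p. Expected payoff against 1: 8p + (-2)(1−p) = 10p − 2; against 2: (-8)p + 6(1−p) = −14p + 6.
Setting these equal: 10p − 2 = −14p + 6 ⇒ 24p = 8 ⇒ p = 1/3, and the value is (10)·(1/3) − 2 = 4/3.
For Column: with q = P(1), equating Top's and Bottom's payoffs gives 16q − 8 = −8q + 6 ⇒ q = 7/12.

2/3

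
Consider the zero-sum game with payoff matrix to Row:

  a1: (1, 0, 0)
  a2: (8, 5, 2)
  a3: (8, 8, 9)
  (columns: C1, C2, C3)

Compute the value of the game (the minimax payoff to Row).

Row minima: a1 → 0, a2 → 2, a3 → 8; maximin = 8.
Column maxima: C1 → 8, C2 → 8, C3 → 9; minimax = 8.
Since maximin = minimax = 8, there is a saddle point and the value is 8.

8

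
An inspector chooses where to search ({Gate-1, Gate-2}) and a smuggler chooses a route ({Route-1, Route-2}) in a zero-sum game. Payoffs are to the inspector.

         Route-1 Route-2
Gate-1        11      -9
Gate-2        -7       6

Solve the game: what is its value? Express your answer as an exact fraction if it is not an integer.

1/11

Row minima: Gate-1 → -9, Gate-2 → -7; maximin = -7.
Column maxima: Route-1 → 11, Route-2 → 6; minimax = 6.
-7 ≠ 6, so there is no saddle point; optimal play is mixed.
Let the inspector play Gate-1 with probability p. Expected payoff against Route-1: 11p + (-7)(1−p) = 18p − 7; against Route-2: (-9)p + 6(1−p) = −15p + 6.
Setting these equal: 18p − 7 = −15p + 6 ⇒ 33p = 13 ⇒ p = 13/33, and the value is (18)·(13/33) − 7 = 1/11.
For the smuggler: with q = P(Route-1), equating Gate-1's and Gate-2's payoffs gives 20q − 9 = −13q + 6 ⇒ q = 5/11.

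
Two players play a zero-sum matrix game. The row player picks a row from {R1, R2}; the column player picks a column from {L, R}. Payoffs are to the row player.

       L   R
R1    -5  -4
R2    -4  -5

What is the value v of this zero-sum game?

-9/2

Row minima: R1 → -5, R2 → -5; maximin = -5.
Column maxima: L → -4, R → -4; minimax = -4.
-5 ≠ -4, so there is no saddle point; optimal play is mixed.
Let the row player play R1 with probability p. Expected payoff against L: (-5)p + (-4)(1−p) = −p − 4; against R: (-4)p + (-5)(1−p) = p − 5.
Setting these equal: −p − 4 = p − 5 ⇒ −2p = -1 ⇒ p = 1/2, and the value is (-1)·(1/2) − 4 = -9/2.
For the column player: with q = P(L), equating R1's and R2's payoffs gives −q − 4 = q − 5 ⇒ q = 1/2.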